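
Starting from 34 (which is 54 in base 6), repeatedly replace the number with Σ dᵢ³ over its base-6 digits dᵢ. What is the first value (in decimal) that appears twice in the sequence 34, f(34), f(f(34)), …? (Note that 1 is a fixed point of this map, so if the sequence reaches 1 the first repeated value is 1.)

1

34 = (5,4)_6 → 5³ + 4³ = 125 + 64 = 189
189 = (5,1,3)_6 → 5³ + 1³ + 3³ = 125 + 1 + 27 = 153
153 = (4,1,3)_6 → 4³ + 1³ + 3³ = 64 + 1 + 27 = 92
92 = (2,3,2)_6 → 2³ + 3³ + 2³ = 8 + 27 + 8 = 43
43 = (1,1,1)_6 → 1³ + 1³ + 1³ = 1 + 1 + 1 = 3
3 = (3)_6 → 3³ = 27
27 = (4,3)_6 → 4³ + 3³ = 64 + 27 = 91
91 = (2,3,1)_6 → 2³ + 3³ + 1³ = 8 + 27 + 1 = 36
36 = (1,0,0)_6 → 1³ + 0³ + 0³ = 1 + 0 + 0 = 1  — reached the fixed point 1.
1 → 1, so 1 is the first repeated value.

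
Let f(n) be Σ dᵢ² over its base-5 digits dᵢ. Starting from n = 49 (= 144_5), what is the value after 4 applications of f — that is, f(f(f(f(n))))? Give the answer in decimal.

49 = (1,4,4)_5 → 33
33 = (1,1,3)_5 → 11
11 = (2,1)_5 → 5
5 = (1,0)_5 → 1

1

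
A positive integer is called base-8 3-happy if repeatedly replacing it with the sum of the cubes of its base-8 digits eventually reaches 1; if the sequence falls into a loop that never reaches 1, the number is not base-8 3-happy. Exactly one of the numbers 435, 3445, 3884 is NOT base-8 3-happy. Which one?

435: 435 → 459 → 371 → 368 → 341 → 258 → 72 → 2 → 8 → 1  — reaches 1 (base-8 3-happy)
3445: 3445 → 682 → 142 → 225 → 92 → 92  — repeats 92 (not base-8 3-happy)
3884: 3884 → 596 → 74 → 10 → 9 → 2 → 8 → 1  — reaches 1 (base-8 3-happy)

3445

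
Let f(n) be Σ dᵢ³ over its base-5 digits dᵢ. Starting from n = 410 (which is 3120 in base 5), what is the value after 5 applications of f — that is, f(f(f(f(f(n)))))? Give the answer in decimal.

410 = (3,1,2,0)_5 → 3³ + 1³ + 2³ + 0³ = 27 + 1 + 8 + 0 = 36
36 = (1,2,1)_5 → 1³ + 2³ + 1³ = 1 + 8 + 1 = 10
10 = (2,0)_5 → 2³ + 0³ = 8 + 0 = 8
8 = (1,3)_5 → 1³ + 3³ = 1 + 27 = 28
28 = (1,0,3)_5 → 1³ + 0³ + 3³ = 1 + 0 + 27 = 28

28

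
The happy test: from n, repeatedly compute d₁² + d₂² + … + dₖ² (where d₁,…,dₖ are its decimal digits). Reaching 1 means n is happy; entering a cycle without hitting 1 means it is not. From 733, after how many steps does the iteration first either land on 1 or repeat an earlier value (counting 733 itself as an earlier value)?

11

733 → 7² + 3² + 3² = 67
67 → 6² + 7² = 85
85 → 8² + 5² = 89
89 → 8² + 9² = 145
145 → 1² + 4² + 5² = 42
42 → 4² + 2² = 20
20 → 2² + 0² = 4
4 → 4² = 16
16 → 1² + 6² = 37
37 → 3² + 7² = 58
58 → 5² + 8² = 89  — 89 repeats.
That took 11 steps.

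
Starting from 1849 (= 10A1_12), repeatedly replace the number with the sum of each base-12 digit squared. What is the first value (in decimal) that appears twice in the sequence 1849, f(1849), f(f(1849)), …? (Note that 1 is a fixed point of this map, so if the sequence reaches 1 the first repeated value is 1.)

100

1849 = (1,0,10,1)_12 → 1² + 0² + 10² + 1² = 1 + 0 + 100 + 1 = 102
102 = (8,6)_12 → 8² + 6² = 64 + 36 = 100
100 = (8,4)_12 → 8² + 4² = 64 + 16 = 80
80 = (6,8)_12 → 6² + 8² = 36 + 64 = 100  — 100 already appeared earlier.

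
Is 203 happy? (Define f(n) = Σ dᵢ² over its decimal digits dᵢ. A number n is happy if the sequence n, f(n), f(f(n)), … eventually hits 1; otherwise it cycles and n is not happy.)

happy

203 → 2² + 0² + 3² = 13
13 → 1² + 3² = 10
10 → 1² + 0² = 1  — reached 1.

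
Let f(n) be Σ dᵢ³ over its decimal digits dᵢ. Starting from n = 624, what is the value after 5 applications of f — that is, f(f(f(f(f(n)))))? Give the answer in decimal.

624 → 6³ + 2³ + 4³ = 288
288 → 2³ + 8³ + 8³ = 1032
1032 → 1³ + 0³ + 3³ + 2³ = 36
36 → 3³ + 6³ = 243
243 → 2³ + 4³ + 3³ = 99

99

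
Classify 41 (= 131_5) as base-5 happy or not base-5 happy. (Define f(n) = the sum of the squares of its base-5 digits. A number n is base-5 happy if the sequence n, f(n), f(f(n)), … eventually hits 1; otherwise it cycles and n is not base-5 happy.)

base-5 happy

41 = (1,3,1)_5 → 1² + 3² + 1² = 11
11 = (2,1)_5 → 2² + 1² = 5
5 = (1,0)_5 → 1² + 0² = 1  — reached 1.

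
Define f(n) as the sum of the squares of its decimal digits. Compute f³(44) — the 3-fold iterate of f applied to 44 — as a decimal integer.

44 → 4² + 4² = 16 + 16 = 32
32 → 3² + 2² = 9 + 4 = 13
13 → 1² + 3² = 1 + 9 = 10

10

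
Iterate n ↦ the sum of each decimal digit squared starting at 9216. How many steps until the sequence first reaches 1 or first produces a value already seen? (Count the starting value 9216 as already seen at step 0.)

9216 → 9² + 2² + 1² + 6² = 122
122 → 1² + 2² + 2² = 9
9 → 9² = 81
81 → 8² + 1² = 65
65 → 6² + 5² = 61
61 → 6² + 1² = 37
37 → 3² + 7² = 58
58 → 5² + 8² = 89
89 → 8² + 9² = 145
145 → 1² + 4² + 5² = 42
42 → 4² + 2² = 20
20 → 2² + 0² = 4
4 → 4² = 16
16 → 1² + 6² = 37  — 37 repeats.
That took 14 steps.

14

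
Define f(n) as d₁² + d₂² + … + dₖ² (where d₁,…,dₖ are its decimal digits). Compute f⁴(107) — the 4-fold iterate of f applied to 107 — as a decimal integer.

107 → 1² + 0² + 7² = 50
50 → 5² + 0² = 25
25 → 2² + 5² = 29
29 → 2² + 9² = 85

85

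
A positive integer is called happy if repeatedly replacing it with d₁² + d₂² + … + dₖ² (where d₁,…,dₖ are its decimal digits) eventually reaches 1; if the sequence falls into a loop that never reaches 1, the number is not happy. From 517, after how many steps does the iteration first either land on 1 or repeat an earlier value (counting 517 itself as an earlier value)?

13

517 → 5² + 1² + 7² = 75
75 → 7² + 5² = 74
74 → 7² + 4² = 65
65 → 6² + 5² = 61
61 → 6² + 1² = 37
37 → 3² + 7² = 58
58 → 5² + 8² = 89
89 → 8² + 9² = 145
145 → 1² + 4² + 5² = 42
42 → 4² + 2² = 20
20 → 2² + 0² = 4
4 → 4² = 16
16 → 1² + 6² = 37  — 37 repeats.
That took 13 steps.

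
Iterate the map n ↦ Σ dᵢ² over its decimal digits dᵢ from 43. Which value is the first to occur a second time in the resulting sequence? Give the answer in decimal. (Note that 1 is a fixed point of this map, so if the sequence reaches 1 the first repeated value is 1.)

43 → 25
25 → 29
29 → 85
85 → 89
89 → 145
145 → 42
42 → 20
20 → 4
4 → 16
16 → 37
37 → 58
58 → 89  — 89 already appeared earlier.

89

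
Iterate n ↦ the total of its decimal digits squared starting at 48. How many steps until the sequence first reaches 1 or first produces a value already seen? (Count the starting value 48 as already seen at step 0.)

48 → 4² + 8² = 80
80 → 8² + 0² = 64
64 → 6² + 4² = 52
52 → 5² + 2² = 29
29 → 2² + 9² = 85
85 → 8² + 5² = 89
89 → 8² + 9² = 145
145 → 1² + 4² + 5² = 42
42 → 4² + 2² = 20
20 → 2² + 0² = 4
4 → 4² = 16
16 → 1² + 6² = 37
37 → 3² + 7² = 58
58 → 5² + 8² = 89  — 89 repeats.
That took 14 steps.

14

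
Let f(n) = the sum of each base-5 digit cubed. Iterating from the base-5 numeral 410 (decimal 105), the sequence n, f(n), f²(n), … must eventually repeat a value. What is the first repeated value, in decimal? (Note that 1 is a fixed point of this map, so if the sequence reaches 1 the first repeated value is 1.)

105 = (4,1,0)_5 → 65
65 = (2,3,0)_5 → 35
35 = (1,2,0)_5 → 9
9 = (1,4)_5 → 65  — 65 already appeared earlier.

65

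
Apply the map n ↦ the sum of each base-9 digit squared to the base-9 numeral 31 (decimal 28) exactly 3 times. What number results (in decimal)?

28 = (3,1)_9 → 3² + 1² = 10
10 = (1,1)_9 → 1² + 1² = 2
2 = (2)_9 → 2² = 4

4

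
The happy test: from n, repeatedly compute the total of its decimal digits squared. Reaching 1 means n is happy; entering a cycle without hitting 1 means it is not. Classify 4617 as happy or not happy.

4617 → 4² + 6² + 1² + 7² = 16 + 36 + 1 + 49 = 102
102 → 1² + 0² + 2² = 1 + 0 + 4 = 5
5 → 5² = 25
25 → 2² + 5² = 4 + 25 = 29
29 → 2² + 9² = 4 + 81 = 85
85 → 8² + 5² = 64 + 25 = 89
89 → 8² + 9² = 64 + 81 = 145
145 → 1² + 4² + 5² = 1 + 16 + 25 = 42
42 → 4² + 2² = 16 + 4 = 20
20 → 2² + 0² = 4 + 0 = 4
4 → 4² = 16
16 → 1² + 6² = 1 + 36 = 37
37 → 3² + 7² = 9 + 49 = 58
58 → 5² + 8² = 25 + 64 = 89  — 89 already seen; the sequence cycles without reaching 1.

not happy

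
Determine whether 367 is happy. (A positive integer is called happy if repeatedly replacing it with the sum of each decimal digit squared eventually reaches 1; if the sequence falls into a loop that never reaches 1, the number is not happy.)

367 → 3² + 6² + 7² = 94
94 → 9² + 4² = 97
97 → 9² + 7² = 130
130 → 1² + 3² + 0² = 10
10 → 1² + 0² = 1  — reached 1.

happy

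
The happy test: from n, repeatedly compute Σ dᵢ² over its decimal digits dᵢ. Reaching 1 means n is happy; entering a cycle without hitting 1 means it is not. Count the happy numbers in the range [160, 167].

1

160: 160 → 37 → 58 → 89 → 145 → 42 → 20 → 4 → 16 → 37  (repeats 37)
161: 161 → 38 → 73 → 58 → 89 → 145 → 42 → 20 → 4 → 16 → 37 → 58  (repeats 58)
162: 162 → 41 → 17 → 50 → 25 → 29 → 85 → 89 → 145 → 42 → 20 → 4 → 16 → 37 → 58 → 89  (repeats 89)
163: 163 → 46 → 52 → 29 → 85 → 89 → 145 → 42 → 20 → 4 → 16 → 37 → 58 → 89  (repeats 89)
164: 164 → 53 → 34 → 25 → 29 → 85 → 89 → 145 → 42 → 20 → 4 → 16 → 37 → 58 → 89  (repeats 89)
165: 165 → 62 → 40 → 16 → 37 → 58 → 89 → 145 → 42 → 20 → 4 → 16  (repeats 16)
166: 166 → 73 → 58 → 89 → 145 → 42 → 20 → 4 → 16 → 37 → 58  (repeats 58)
167: 167 → 86 → 100 → 1  (reaches 1)
happy: 167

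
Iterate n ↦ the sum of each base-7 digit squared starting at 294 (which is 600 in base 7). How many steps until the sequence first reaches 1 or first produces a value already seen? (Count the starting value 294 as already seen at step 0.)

294 = (6,0,0)_7 → 6² + 0² + 0² = 36 + 0 + 0 = 36
36 = (5,1)_7 → 5² + 1² = 25 + 1 = 26
26 = (3,5)_7 → 3² + 5² = 9 + 25 = 34
34 = (4,6)_7 → 4² + 6² = 16 + 36 = 52
52 = (1,0,3)_7 → 1² + 0² + 3² = 1 + 0 + 9 = 10
10 = (1,3)_7 → 1² + 3² = 1 + 9 = 10  — 10 repeats.
That took 6 steps.

6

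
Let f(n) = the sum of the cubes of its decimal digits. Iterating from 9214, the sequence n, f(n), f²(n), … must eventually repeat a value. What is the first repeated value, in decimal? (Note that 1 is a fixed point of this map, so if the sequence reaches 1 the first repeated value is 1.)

9214 → 802
802 → 520
520 → 133
133 → 55
55 → 250
250 → 133  — 133 already appeared earlier.

133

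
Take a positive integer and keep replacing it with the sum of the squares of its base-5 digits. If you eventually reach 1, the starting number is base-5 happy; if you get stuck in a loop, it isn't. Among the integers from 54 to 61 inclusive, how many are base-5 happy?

1

54: 54 → 20 → 16 → 10 → 4 → 16  — not base-5 happy
55: 55 → 5 → 1  — base-5 happy
56: 56 → 6 → 2 → 4 → 16 → 10 → 4  — not base-5 happy
57: 57 → 9 → 17 → 13 → 13  — not base-5 happy
58: 58 → 14 → 20 → 16 → 10 → 4 → 16  — not base-5 happy
59: 59 → 21 → 17 → 13 → 13  — not base-5 happy
60: 60 → 8 → 10 → 4 → 16 → 10  — not base-5 happy
61: 61 → 9 → 17 → 13 → 13  — not base-5 happy
base-5 happy: 55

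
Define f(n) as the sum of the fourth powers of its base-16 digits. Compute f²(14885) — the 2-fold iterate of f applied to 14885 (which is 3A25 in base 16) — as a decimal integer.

14885 = (3,10,2,5)_16 → 3⁴ + 10⁴ + 2⁴ + 5⁴ = 10722
10722 = (2,9,14,2)_16 → 2⁴ + 9⁴ + 14⁴ + 2⁴ = 45009

45009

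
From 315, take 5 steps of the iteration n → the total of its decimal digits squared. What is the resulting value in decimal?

315 → 3² + 1² + 5² = 9 + 1 + 25 = 35
35 → 3² + 5² = 9 + 25 = 34
34 → 3² + 4² = 9 + 16 = 25
25 → 2² + 5² = 4 + 25 = 29
29 → 2² + 9² = 4 + 81 = 85

85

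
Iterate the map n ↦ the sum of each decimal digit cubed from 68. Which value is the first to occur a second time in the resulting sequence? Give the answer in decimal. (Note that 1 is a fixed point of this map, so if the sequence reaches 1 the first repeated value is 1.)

371

68 → 6³ + 8³ = 728
728 → 7³ + 2³ + 8³ = 863
863 → 8³ + 6³ + 3³ = 755
755 → 7³ + 5³ + 5³ = 593
593 → 5³ + 9³ + 3³ = 881
881 → 8³ + 8³ + 1³ = 1025
1025 → 1³ + 0³ + 2³ + 5³ = 134
134 → 1³ + 3³ + 4³ = 92
92 → 9³ + 2³ = 737
737 → 7³ + 3³ + 7³ = 713
713 → 7³ + 1³ + 3³ = 371
371 → 3³ + 7³ + 1³ = 371  — 371 already appeared earlier.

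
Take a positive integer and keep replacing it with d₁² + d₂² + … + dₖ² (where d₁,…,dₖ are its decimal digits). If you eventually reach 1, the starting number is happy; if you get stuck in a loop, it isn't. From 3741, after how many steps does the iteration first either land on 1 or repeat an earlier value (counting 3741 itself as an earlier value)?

3741 → 3² + 7² + 4² + 1² = 9 + 49 + 16 + 1 = 75
75 → 7² + 5² = 49 + 25 = 74
74 → 7² + 4² = 49 + 16 = 65
65 → 6² + 5² = 36 + 25 = 61
61 → 6² + 1² = 36 + 1 = 37
37 → 3² + 7² = 9 + 49 = 58
58 → 5² + 8² = 25 + 64 = 89
89 → 8² + 9² = 64 + 81 = 145
145 → 1² + 4² + 5² = 1 + 16 + 25 = 42
42 → 4² + 2² = 16 + 4 = 20
20 → 2² + 0² = 4 + 0 = 4
4 → 4² = 16
16 → 1² + 6² = 1 + 36 = 37  — 37 repeats.
That took 13 steps.

13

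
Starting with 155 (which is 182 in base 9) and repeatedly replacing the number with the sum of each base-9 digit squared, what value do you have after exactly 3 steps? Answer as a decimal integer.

155 = (1,8,2)_9 → 1² + 8² + 2² = 1 + 64 + 4 = 69
69 = (7,6)_9 → 7² + 6² = 49 + 36 = 85
85 = (1,0,4)_9 → 1² + 0² + 4² = 1 + 0 + 16 = 17

17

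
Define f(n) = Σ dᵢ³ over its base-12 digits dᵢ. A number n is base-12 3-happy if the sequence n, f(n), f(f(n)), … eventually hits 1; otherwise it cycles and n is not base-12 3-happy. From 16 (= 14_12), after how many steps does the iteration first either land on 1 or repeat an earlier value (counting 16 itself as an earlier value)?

16 = (1,4)_12 → 1³ + 4³ = 1 + 64 = 65
65 = (5,5)_12 → 5³ + 5³ = 125 + 125 = 250
250 = (1,8,10)_12 → 1³ + 8³ + 10³ = 1 + 512 + 1000 = 1513
1513 = (10,6,1)_12 → 10³ + 6³ + 1³ = 1000 + 216 + 1 = 1217
1217 = (8,5,5)_12 → 8³ + 5³ + 5³ = 512 + 125 + 125 = 762
762 = (5,3,6)_12 → 5³ + 3³ + 6³ = 125 + 27 + 216 = 368
368 = (2,6,8)_12 → 2³ + 6³ + 8³ = 8 + 216 + 512 = 736
736 = (5,1,4)_12 → 5³ + 1³ + 4³ = 125 + 1 + 64 = 190
190 = (1,3,10)_12 → 1³ + 3³ + 10³ = 1 + 27 + 1000 = 1028
1028 = (7,1,8)_12 → 7³ + 1³ + 8³ = 343 + 1 + 512 = 856
856 = (5,11,4)_12 → 5³ + 11³ + 4³ = 125 + 1331 + 64 = 1520
1520 = (10,6,8)_12 → 10³ + 6³ + 8³ = 1000 + 216 + 512 = 1728
1728 = (1,0,0,0)_12 → 1³ + 0³ + 0³ + 0³ = 1 + 0 + 0 + 0 = 1  — reached 1.
That took 13 steps.

13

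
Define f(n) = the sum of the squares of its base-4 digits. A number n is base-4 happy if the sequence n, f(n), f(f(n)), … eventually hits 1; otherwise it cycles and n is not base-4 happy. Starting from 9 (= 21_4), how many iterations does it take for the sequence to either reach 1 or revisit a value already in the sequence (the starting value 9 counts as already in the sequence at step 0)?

4

9 = (2,1)_4 → 2² + 1² = 5
5 = (1,1)_4 → 1² + 1² = 2
2 = (2)_4 → 2² = 4
4 = (1,0)_4 → 1² + 0² = 1  — reached 1.
That took 4 steps.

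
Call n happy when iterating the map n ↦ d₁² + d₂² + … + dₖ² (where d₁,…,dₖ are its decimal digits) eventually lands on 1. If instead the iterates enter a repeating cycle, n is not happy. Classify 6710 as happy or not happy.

6710 → 6² + 7² + 1² + 0² = 86
86 → 8² + 6² = 100
100 → 1² + 0² + 0² = 1  — reached 1.

happy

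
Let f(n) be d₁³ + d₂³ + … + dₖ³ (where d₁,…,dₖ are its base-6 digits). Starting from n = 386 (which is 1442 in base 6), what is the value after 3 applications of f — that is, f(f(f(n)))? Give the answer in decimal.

386 = (1,4,4,2)_6 → 1³ + 4³ + 4³ + 2³ = 137
137 = (3,4,5)_6 → 3³ + 4³ + 5³ = 216
216 = (1,0,0,0)_6 → 1³ + 0³ + 0³ + 0³ = 1

1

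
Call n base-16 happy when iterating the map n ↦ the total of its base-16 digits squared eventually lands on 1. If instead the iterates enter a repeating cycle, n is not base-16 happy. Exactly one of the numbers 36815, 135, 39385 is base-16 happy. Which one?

36815

36815: 36815 → 658 → 89 → 106 → 136 → 128 → 64 → 16 → 1  — reaches 1 (base-16 happy)
135: 135 → 113 → 50 → 13 → 169 → 181 → 146 → 85 → 50  — repeats 50 (not base-16 happy)
39385: 39385 → 412 → 226 → 200 → 208 → 169 → 181 → 146 → 85 → 50 → 13 → 169  — repeats 169 (not base-16 happy)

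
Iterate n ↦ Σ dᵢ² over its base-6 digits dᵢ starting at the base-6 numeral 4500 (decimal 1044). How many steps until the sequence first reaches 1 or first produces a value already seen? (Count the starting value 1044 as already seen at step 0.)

1044 = (4,5,0,0)_6 → 41
41 = (1,0,5)_6 → 26
26 = (4,2)_6 → 20
20 = (3,2)_6 → 13
13 = (2,1)_6 → 5
5 = (5)_6 → 25
25 = (4,1)_6 → 17
17 = (2,5)_6 → 29
29 = (4,5)_6 → 41  — 41 repeats.
That took 9 steps.

9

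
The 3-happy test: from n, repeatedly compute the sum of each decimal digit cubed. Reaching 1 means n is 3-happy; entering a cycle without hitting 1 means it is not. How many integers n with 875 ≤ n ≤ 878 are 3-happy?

1

875: 875 → 980 → 1241 → 74 → 407 → 407  — not 3-happy
876: 876 → 1071 → 345 → 216 → 225 → 141 → 66 → 432 → 99 → 1458 → 702 → 351 → 153 → 153  — not 3-happy
877: 877 → 1198 → 1243 → 100 → 1  — 3-happy
878: 878 → 1367 → 587 → 980 → 1241 → 74 → 407 → 407  — not 3-happy
3-happy: 877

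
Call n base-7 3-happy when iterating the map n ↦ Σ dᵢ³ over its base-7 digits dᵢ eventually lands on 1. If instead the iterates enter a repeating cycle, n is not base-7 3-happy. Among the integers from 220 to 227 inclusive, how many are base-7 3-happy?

220: 220 → 118 → 232 → 190 → 244 → 496 → 244  — not base-7 3-happy
221: 221 → 155 → 29 → 65 → 17 → 35 → 125 → 251 → 341 → 557 → 137 → 197 → 65  — not base-7 3-happy
222: 222 → 216 → 288 → 342 → 648 → 282 → 258 → 342  — not base-7 3-happy
223: 223 → 307 → 433 → 343 → 1  — base-7 3-happy
224: 224 → 128 → 80 → 92 → 218 → 92  — not base-7 3-happy
225: 225 → 129 → 99 → 9 → 9  — not base-7 3-happy
226: 226 → 136 → 160 → 244 → 496 → 244  — not base-7 3-happy
227: 227 → 155 → 29 → 65 → 17 → 35 → 125 → 251 → 341 → 557 → 137 → 197 → 65  — not base-7 3-happy
base-7 3-happy: 223

1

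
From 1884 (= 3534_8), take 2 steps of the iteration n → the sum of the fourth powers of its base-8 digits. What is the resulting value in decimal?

113

1884 = (3,5,3,4)_8 → 3⁴ + 5⁴ + 3⁴ + 4⁴ = 1043
1043 = (2,0,2,3)_8 → 2⁴ + 0⁴ + 2⁴ + 3⁴ = 113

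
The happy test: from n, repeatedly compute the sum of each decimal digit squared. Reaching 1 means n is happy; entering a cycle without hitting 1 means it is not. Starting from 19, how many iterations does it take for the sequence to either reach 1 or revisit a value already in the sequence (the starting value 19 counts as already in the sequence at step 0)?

19 → 1² + 9² = 82
82 → 8² + 2² = 68
68 → 6² + 8² = 100
100 → 1² + 0² + 0² = 1  — reached 1.
That took 4 steps.

4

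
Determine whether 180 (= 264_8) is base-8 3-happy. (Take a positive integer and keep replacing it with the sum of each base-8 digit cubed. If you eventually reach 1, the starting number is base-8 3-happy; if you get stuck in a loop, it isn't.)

180 = (2,6,4)_8 → 2³ + 6³ + 4³ = 288
288 = (4,4,0)_8 → 4³ + 4³ + 0³ = 128
128 = (2,0,0)_8 → 2³ + 0³ + 0³ = 8
8 = (1,0)_8 → 1³ + 0³ = 1  — reached 1.

base-8 3-happy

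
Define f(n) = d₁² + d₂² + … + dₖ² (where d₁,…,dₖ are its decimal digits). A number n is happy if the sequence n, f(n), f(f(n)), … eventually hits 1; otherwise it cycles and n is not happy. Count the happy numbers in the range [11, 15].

11: 11 → 2 → 4 → 16 → 37 → 58 → 89 → 145 → 42 → 20 → 4  (repeats 4)
12: 12 → 5 → 25 → 29 → 85 → 89 → 145 → 42 → 20 → 4 → 16 → 37 → 58 → 89  (repeats 89)
13: 13 → 10 → 1  (reaches 1)
14: 14 → 17 → 50 → 25 → 29 → 85 → 89 → 145 → 42 → 20 → 4 → 16 → 37 → 58 → 89  (repeats 89)
15: 15 → 26 → 40 → 16 → 37 → 58 → 89 → 145 → 42 → 20 → 4 → 16  (repeats 16)
happy: 13

1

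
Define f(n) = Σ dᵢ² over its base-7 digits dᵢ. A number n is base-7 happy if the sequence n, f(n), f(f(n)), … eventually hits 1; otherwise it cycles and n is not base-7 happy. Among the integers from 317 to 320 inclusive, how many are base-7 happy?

1

317: 317 → 49 → 1  — base-7 happy
318: 318 → 54 → 26 → 34 → 52 → 10 → 10  — not base-7 happy
319: 319 → 61 → 27 → 45 → 45  — not base-7 happy
320: 320 → 70 → 10 → 10  — not base-7 happy
base-7 happy: 317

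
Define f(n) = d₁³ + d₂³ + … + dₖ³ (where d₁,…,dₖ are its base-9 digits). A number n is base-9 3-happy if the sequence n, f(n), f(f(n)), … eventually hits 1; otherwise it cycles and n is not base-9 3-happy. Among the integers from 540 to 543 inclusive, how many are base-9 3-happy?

1

540: 540 → 432 → 152 → 856 → 128 → 134 → 638 → 1198 → 470 → 476 → 980 → 540  — not base-9 3-happy
541: 541 → 433 → 153 → 513 → 243 → 27 → 27  — not base-9 3-happy
542: 542 → 440 → 664 → 856 → 128 → 134 → 638 → 1198 → 470 → 476 → 980 → 540 → 432 → 152 → 856  — not base-9 3-happy
543: 543 → 459 → 341 → 577 → 345 → 99 → 9 → 1  — base-9 3-happy
base-9 3-happy: 543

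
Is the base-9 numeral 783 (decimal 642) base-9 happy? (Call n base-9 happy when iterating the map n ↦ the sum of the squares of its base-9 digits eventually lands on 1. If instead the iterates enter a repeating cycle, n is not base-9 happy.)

not base-9 happy

642 = (7,8,3)_9 → 7² + 8² + 3² = 122
122 = (1,4,5)_9 → 1² + 4² + 5² = 42
42 = (4,6)_9 → 4² + 6² = 52
52 = (5,7)_9 → 5² + 7² = 74
74 = (8,2)_9 → 8² + 2² = 68
68 = (7,5)_9 → 7² + 5² = 74  — 74 already seen; the sequence cycles without reaching 1.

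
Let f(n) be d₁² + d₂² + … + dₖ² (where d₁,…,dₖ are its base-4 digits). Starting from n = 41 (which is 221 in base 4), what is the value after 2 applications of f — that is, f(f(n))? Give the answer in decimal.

41 = (2,2,1)_4 → 2² + 2² + 1² = 9
9 = (2,1)_4 → 2² + 1² = 5

5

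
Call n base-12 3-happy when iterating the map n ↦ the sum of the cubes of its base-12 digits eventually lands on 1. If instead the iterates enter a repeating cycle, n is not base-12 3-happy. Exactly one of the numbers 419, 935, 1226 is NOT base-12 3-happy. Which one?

419: 419 → 2339 → 1404 → 1458 → 1217 → 762 → 368 → 736 → 190 → 1028 → 856 → 1520 → 1728 → 1  — reaches 1 (base-12 3-happy)
935: 935 → 1672 → 1738 → 1001 → 1672  — repeats 1672 (not base-12 3-happy)
1226: 1226 → 736 → 190 → 1028 → 856 → 1520 → 1728 → 1  — reaches 1 (base-12 3-happy)

935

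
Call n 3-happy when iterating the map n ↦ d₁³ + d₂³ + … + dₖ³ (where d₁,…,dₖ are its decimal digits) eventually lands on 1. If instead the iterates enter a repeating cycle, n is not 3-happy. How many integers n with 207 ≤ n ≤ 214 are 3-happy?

1

207: 207 → 351 → 153 → 153  (repeats 153)
208: 208 → 520 → 133 → 55 → 250 → 133  (repeats 133)
209: 209 → 737 → 713 → 371 → 371  (repeats 371)
210: 210 → 9 → 729 → 1080 → 513 → 153 → 153  (repeats 153)
211: 211 → 10 → 1  (reaches 1)
212: 212 → 17 → 344 → 155 → 251 → 134 → 92 → 737 → 713 → 371 → 371  (repeats 371)
213: 213 → 36 → 243 → 99 → 1458 → 702 → 351 → 153 → 153  (repeats 153)
214: 214 → 73 → 370 → 370  (repeats 370)
3-happy: 211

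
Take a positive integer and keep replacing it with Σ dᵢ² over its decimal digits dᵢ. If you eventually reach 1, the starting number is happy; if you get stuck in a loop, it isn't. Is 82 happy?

happy

82 → 8² + 2² = 64 + 4 = 68
68 → 6² + 8² = 36 + 64 = 100
100 → 1² + 0² + 0² = 1 + 0 + 0 = 1  — reached 1.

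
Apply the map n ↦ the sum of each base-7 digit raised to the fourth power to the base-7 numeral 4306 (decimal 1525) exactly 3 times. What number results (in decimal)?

609

1525 = (4,3,0,6)_7 → 4⁴ + 3⁴ + 0⁴ + 6⁴ = 1633
1633 = (4,5,2,2)_7 → 4⁴ + 5⁴ + 2⁴ + 2⁴ = 913
913 = (2,4,4,3)_7 → 2⁴ + 4⁴ + 4⁴ + 3⁴ = 609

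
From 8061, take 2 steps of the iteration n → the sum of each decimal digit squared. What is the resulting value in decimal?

2

8061 → 8² + 0² + 6² + 1² = 64 + 0 + 36 + 1 = 101
101 → 1² + 0² + 1² = 1 + 0 + 1 = 2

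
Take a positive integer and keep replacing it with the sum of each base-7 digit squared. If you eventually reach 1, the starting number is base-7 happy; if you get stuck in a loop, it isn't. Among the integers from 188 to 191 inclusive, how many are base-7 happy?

188: 188 → 70 → 10 → 10  (repeats 10)
189: 189 → 45 → 45  (repeats 45)
190: 190 → 46 → 52 → 10 → 10  (repeats 10)
191: 191 → 49 → 1  (reaches 1)
base-7 happy: 191

1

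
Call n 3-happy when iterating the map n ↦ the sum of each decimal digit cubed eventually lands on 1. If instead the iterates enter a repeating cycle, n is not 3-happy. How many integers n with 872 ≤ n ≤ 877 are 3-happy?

1

872: 872 → 863 → 755 → 593 → 881 → 1025 → 134 → 92 → 737 → 713 → 371 → 371  (repeats 371)
873: 873 → 882 → 1032 → 36 → 243 → 99 → 1458 → 702 → 351 → 153 → 153  (repeats 153)
874: 874 → 919 → 1459 → 919  (repeats 919)
875: 875 → 980 → 1241 → 74 → 407 → 407  (repeats 407)
876: 876 → 1071 → 345 → 216 → 225 → 141 → 66 → 432 → 99 → 1458 → 702 → 351 → 153 → 153  (repeats 153)
877: 877 → 1198 → 1243 → 100 → 1  (reaches 1)
3-happy: 877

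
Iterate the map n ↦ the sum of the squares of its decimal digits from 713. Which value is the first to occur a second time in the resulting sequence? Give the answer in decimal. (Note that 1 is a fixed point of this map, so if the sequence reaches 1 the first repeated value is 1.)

37

713 → 7² + 1² + 3² = 59
59 → 5² + 9² = 106
106 → 1² + 0² + 6² = 37
37 → 3² + 7² = 58
58 → 5² + 8² = 89
89 → 8² + 9² = 145
145 → 1² + 4² + 5² = 42
42 → 4² + 2² = 20
20 → 2² + 0² = 4
4 → 4² = 16
16 → 1² + 6² = 37  — 37 already appeared earlier.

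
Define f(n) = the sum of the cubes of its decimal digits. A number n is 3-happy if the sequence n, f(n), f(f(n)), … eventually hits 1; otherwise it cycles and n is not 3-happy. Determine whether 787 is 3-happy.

3-happy

787 → 7³ + 8³ + 7³ = 1198
1198 → 1³ + 1³ + 9³ + 8³ = 1243
1243 → 1³ + 2³ + 4³ + 3³ = 100
100 → 1³ + 0³ + 0³ = 1  — reached 1.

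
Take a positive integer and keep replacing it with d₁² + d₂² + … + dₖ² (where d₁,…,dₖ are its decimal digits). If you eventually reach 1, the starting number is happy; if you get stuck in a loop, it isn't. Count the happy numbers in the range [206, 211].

1

206: 206 → 40 → 16 → 37 → 58 → 89 → 145 → 42 → 20 → 4 → 16  (repeats 16)
207: 207 → 53 → 34 → 25 → 29 → 85 → 89 → 145 → 42 → 20 → 4 → 16 → 37 → 58 → 89  (repeats 89)
208: 208 → 68 → 100 → 1  (reaches 1)
209: 209 → 85 → 89 → 145 → 42 → 20 → 4 → 16 → 37 → 58 → 89  (repeats 89)
210: 210 → 5 → 25 → 29 → 85 → 89 → 145 → 42 → 20 → 4 → 16 → 37 → 58 → 89  (repeats 89)
211: 211 → 6 → 36 → 45 → 41 → 17 → 50 → 25 → 29 → 85 → 89 → 145 → 42 → 20 → 4 → 16 → 37 → 58 → 89  (repeats 89)
happy: 208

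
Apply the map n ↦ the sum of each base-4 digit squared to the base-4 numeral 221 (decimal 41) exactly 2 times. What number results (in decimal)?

41 = (2,2,1)_4 → 9
9 = (2,1)_4 → 5

5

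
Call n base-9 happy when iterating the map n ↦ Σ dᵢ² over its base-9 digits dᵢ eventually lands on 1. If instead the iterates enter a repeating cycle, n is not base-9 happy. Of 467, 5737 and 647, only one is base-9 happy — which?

467: 467 → 125 → 81 → 1  — reaches 1 (base-9 happy)
5737: 5737 → 163 → 5 → 25 → 53 → 89 → 65 → 53  — repeats 53 (not base-9 happy)
647: 647 → 177 → 41 → 41  — repeats 41 (not base-9 happy)

467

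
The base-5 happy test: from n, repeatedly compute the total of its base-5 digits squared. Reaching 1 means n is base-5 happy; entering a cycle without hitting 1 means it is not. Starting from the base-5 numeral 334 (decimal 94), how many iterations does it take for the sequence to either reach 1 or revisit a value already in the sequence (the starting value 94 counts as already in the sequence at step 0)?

94 = (3,3,4)_5 → 3² + 3² + 4² = 9 + 9 + 16 = 34
34 = (1,1,4)_5 → 1² + 1² + 4² = 1 + 1 + 16 = 18
18 = (3,3)_5 → 3² + 3² = 9 + 9 = 18  — 18 repeats.
That took 3 steps.

3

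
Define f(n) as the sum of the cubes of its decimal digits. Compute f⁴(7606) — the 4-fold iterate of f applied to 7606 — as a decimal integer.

190

7606 → 7³ + 6³ + 0³ + 6³ = 343 + 216 + 0 + 216 = 775
775 → 7³ + 7³ + 5³ = 343 + 343 + 125 = 811
811 → 8³ + 1³ + 1³ = 512 + 1 + 1 = 514
514 → 5³ + 1³ + 4³ = 125 + 1 + 64 = 190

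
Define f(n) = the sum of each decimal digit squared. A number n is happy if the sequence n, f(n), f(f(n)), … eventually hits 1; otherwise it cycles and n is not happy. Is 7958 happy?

happy

7958 → 219
219 → 86
86 → 100
100 → 1  — reached 1.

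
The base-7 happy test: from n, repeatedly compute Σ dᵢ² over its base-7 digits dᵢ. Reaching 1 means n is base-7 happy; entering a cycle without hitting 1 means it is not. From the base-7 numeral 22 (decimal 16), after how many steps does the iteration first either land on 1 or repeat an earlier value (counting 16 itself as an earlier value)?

4

16 = (2,2)_7 → 2² + 2² = 8
8 = (1,1)_7 → 1² + 1² = 2
2 = (2)_7 → 2² = 4
4 = (4)_7 → 4² = 16  — 16 repeats.
That took 4 steps.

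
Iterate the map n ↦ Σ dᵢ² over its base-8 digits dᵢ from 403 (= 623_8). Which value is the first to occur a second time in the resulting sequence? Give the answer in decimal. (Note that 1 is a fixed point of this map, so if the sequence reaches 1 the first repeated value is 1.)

26

403 = (6,2,3)_8 → 6² + 2² + 3² = 36 + 4 + 9 = 49
49 = (6,1)_8 → 6² + 1² = 36 + 1 = 37
37 = (4,5)_8 → 4² + 5² = 16 + 25 = 41
41 = (5,1)_8 → 5² + 1² = 25 + 1 = 26
26 = (3,2)_8 → 3² + 2² = 9 + 4 = 13
13 = (1,5)_8 → 1² + 5² = 1 + 25 = 26  — 26 already appeared earlier.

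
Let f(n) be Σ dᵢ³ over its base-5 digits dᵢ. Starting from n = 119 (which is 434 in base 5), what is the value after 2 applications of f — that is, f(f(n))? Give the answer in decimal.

119 = (4,3,4)_5 → 4³ + 3³ + 4³ = 155
155 = (1,1,1,0)_5 → 1³ + 1³ + 1³ + 0³ = 3

3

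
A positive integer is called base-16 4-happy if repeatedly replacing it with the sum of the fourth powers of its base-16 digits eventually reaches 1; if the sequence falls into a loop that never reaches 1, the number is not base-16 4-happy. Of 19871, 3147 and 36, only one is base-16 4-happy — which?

19871: 19871 → 86003 → 101588 → 53650 → 35139 → 10994 → 60657 → 109778 → 59314 → 55474 → 47314 → 47314  — repeats 47314 (not base-16 4-happy)
3147: 3147 → 35633 → 18819 → 10994 → 60657 → 109778 → 59314 → 55474 → 47314 → 47314  — repeats 47314 (not base-16 4-happy)
36: 36 → 272 → 2 → 16 → 1  — reaches 1 (base-16 4-happy)

36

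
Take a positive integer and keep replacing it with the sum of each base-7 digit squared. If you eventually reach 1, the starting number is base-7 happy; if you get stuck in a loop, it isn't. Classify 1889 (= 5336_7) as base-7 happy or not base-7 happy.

1889 = (5,3,3,6)_7 → 5² + 3² + 3² + 6² = 79
79 = (1,4,2)_7 → 1² + 4² + 2² = 21
21 = (3,0)_7 → 3² + 0² = 9
9 = (1,2)_7 → 1² + 2² = 5
5 = (5)_7 → 5² = 25
25 = (3,4)_7 → 3² + 4² = 25  — 25 already seen; the sequence cycles without reaching 1.

not base-7 happy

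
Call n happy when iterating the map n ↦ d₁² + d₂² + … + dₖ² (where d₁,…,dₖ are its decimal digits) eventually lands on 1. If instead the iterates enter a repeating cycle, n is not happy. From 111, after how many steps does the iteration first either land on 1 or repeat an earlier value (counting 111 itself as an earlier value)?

111 → 1² + 1² + 1² = 3
3 → 3² = 9
9 → 9² = 81
81 → 8² + 1² = 65
65 → 6² + 5² = 61
61 → 6² + 1² = 37
37 → 3² + 7² = 58
58 → 5² + 8² = 89
89 → 8² + 9² = 145
145 → 1² + 4² + 5² = 42
42 → 4² + 2² = 20
20 → 2² + 0² = 4
4 → 4² = 16
16 → 1² + 6² = 37  — 37 repeats.
That took 14 steps.

14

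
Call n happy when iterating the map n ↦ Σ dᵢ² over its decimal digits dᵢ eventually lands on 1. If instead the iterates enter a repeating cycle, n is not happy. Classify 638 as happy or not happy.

638 → 6² + 3² + 8² = 109
109 → 1² + 0² + 9² = 82
82 → 8² + 2² = 68
68 → 6² + 8² = 100
100 → 1² + 0² + 0² = 1  — reached 1.

happy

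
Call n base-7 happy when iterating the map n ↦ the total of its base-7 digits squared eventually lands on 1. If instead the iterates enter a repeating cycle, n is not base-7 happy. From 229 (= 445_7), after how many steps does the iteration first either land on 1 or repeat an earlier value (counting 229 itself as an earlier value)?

6

229 = (4,4,5)_7 → 4² + 4² + 5² = 57
57 = (1,1,1)_7 → 1² + 1² + 1² = 3
3 = (3)_7 → 3² = 9
9 = (1,2)_7 → 1² + 2² = 5
5 = (5)_7 → 5² = 25
25 = (3,4)_7 → 3² + 4² = 25  — 25 repeats.
That took 6 steps.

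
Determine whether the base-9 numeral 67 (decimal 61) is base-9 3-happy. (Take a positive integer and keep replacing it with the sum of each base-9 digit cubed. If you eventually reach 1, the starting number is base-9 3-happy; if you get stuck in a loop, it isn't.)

base-9 3-happy

61 = (6,7)_9 → 559
559 = (6,8,1)_9 → 729
729 = (1,0,0,0)_9 → 1  — reached 1.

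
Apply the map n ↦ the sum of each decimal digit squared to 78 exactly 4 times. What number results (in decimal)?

4

78 → 7² + 8² = 113
113 → 1² + 1² + 3² = 11
11 → 1² + 1² = 2
2 → 2² = 4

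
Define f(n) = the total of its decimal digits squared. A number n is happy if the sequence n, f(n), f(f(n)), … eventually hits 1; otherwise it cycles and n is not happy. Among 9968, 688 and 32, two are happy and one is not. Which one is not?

9968: 9968 → 262 → 44 → 32 → 13 → 10 → 1  — reaches 1 (happy)
688: 688 → 164 → 53 → 34 → 25 → 29 → 85 → 89 → 145 → 42 → 20 → 4 → 16 → 37 → 58 → 89  — repeats 89 (not happy)
32: 32 → 13 → 10 → 1  — reaches 1 (happy)

688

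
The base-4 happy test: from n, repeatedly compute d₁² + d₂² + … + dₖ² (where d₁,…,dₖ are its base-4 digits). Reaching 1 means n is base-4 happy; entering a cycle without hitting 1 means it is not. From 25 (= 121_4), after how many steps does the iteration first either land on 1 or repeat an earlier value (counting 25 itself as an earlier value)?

5

25 = (1,2,1)_4 → 6
6 = (1,2)_4 → 5
5 = (1,1)_4 → 2
2 = (2)_4 → 4
4 = (1,0)_4 → 1  — reached 1.
That took 5 steps.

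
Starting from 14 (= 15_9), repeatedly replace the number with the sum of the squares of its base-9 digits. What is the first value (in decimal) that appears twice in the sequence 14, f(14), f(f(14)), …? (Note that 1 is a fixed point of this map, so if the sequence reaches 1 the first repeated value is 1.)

14 = (1,5)_9 → 1² + 5² = 1 + 25 = 26
26 = (2,8)_9 → 2² + 8² = 4 + 64 = 68
68 = (7,5)_9 → 7² + 5² = 49 + 25 = 74
74 = (8,2)_9 → 8² + 2² = 64 + 4 = 68  — 68 already appeared earlier.

68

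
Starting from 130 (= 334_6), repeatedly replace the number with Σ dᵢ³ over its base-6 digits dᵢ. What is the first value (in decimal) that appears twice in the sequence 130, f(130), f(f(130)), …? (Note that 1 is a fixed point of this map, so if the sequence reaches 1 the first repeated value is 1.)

130 = (3,3,4)_6 → 3³ + 3³ + 4³ = 118
118 = (3,1,4)_6 → 3³ + 1³ + 4³ = 92
92 = (2,3,2)_6 → 2³ + 3³ + 2³ = 43
43 = (1,1,1)_6 → 1³ + 1³ + 1³ = 3
3 = (3)_6 → 3³ = 27
27 = (4,3)_6 → 4³ + 3³ = 91
91 = (2,3,1)_6 → 2³ + 3³ + 1³ = 36
36 = (1,0,0)_6 → 1³ + 0³ + 0³ = 1  — reached the fixed point 1.
1 → 1, so 1 is the first repeated value.

1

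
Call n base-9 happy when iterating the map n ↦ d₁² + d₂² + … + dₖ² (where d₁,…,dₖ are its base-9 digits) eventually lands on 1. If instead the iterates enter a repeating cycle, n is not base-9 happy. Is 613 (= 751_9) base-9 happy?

613 = (7,5,1)_9 → 75
75 = (8,3)_9 → 73
73 = (8,1)_9 → 65
65 = (7,2)_9 → 53
53 = (5,8)_9 → 89
89 = (1,0,8)_9 → 65  — 65 already seen; the sequence cycles without reaching 1.

not base-9 happy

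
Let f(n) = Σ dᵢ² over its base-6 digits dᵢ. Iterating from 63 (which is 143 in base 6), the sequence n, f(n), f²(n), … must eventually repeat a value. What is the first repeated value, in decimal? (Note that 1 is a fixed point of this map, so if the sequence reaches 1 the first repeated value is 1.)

26

63 = (1,4,3)_6 → 1² + 4² + 3² = 26
26 = (4,2)_6 → 4² + 2² = 20
20 = (3,2)_6 → 3² + 2² = 13
13 = (2,1)_6 → 2² + 1² = 5
5 = (5)_6 → 5² = 25
25 = (4,1)_6 → 4² + 1² = 17
17 = (2,5)_6 → 2² + 5² = 29
29 = (4,5)_6 → 4² + 5² = 41
41 = (1,0,5)_6 → 1² + 0² + 5² = 26  — 26 already appeared earlier.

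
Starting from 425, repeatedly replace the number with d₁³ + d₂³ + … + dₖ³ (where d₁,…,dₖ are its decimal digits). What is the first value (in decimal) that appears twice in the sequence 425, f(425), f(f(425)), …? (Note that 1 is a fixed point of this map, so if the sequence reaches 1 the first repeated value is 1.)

371

425 → 4³ + 2³ + 5³ = 197
197 → 1³ + 9³ + 7³ = 1073
1073 → 1³ + 0³ + 7³ + 3³ = 371
371 → 3³ + 7³ + 1³ = 371  — 371 already appeared earlier.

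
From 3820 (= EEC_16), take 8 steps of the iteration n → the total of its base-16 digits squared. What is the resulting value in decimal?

181

3820 = (14,14,12)_16 → 14² + 14² + 12² = 196 + 196 + 144 = 536
536 = (2,1,8)_16 → 2² + 1² + 8² = 4 + 1 + 64 = 69
69 = (4,5)_16 → 4² + 5² = 16 + 25 = 41
41 = (2,9)_16 → 2² + 9² = 4 + 81 = 85
85 = (5,5)_16 → 5² + 5² = 25 + 25 = 50
50 = (3,2)_16 → 3² + 2² = 9 + 4 = 13
13 = (13)_16 → 13² = 169
169 = (10,9)_16 → 10² + 9² = 100 + 81 = 181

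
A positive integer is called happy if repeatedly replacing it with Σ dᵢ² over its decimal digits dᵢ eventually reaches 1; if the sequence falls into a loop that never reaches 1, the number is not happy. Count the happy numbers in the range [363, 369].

3

363: 363 → 54 → 41 → 17 → 50 → 25 → 29 → 85 → 89 → 145 → 42 → 20 → 4 → 16 → 37 → 58 → 89  — not happy
364: 364 → 61 → 37 → 58 → 89 → 145 → 42 → 20 → 4 → 16 → 37  — not happy
365: 365 → 70 → 49 → 97 → 130 → 10 → 1  — happy
366: 366 → 81 → 65 → 61 → 37 → 58 → 89 → 145 → 42 → 20 → 4 → 16 → 37  — not happy
367: 367 → 94 → 97 → 130 → 10 → 1  — happy
368: 368 → 109 → 82 → 68 → 100 → 1  — happy
369: 369 → 126 → 41 → 17 → 50 → 25 → 29 → 85 → 89 → 145 → 42 → 20 → 4 → 16 → 37 → 58 → 89  — not happy
happy: 365, 367, 368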